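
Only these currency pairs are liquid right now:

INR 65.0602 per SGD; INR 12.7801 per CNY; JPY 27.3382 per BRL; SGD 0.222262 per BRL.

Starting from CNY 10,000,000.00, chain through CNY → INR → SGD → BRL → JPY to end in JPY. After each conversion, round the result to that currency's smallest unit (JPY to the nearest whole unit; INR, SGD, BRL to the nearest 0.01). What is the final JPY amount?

CNY 10,000,000.00 × 12.7801 = INR 127,801,000.00
INR 127,801,000.00 ÷ 65.0602 = SGD 1,964,349.94
SGD 1,964,349.94 ÷ 0.222262 = BRL 8,837,992.73
BRL 8,837,992.73 × 27.3382 = JPY 241,614,813

JPY 241,614,813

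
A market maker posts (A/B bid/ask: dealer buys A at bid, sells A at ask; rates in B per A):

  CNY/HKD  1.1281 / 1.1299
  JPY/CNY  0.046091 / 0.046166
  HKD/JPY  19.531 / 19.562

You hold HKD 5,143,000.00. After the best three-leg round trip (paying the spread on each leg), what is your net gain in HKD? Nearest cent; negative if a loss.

Best loop HKD → JPY → CNY → HKD:
HKD 5,143,000.00 × 19.531 (sell HKD at bid) = JPY 100,447,933
JPY 100,447,933 × 0.046091 (sell JPY at bid) = CNY 4,629,745.68
CNY 4,629,745.68 × 1.1281 (sell CNY at bid) = HKD 5,222,816.10

Net profit: HKD 79,816.10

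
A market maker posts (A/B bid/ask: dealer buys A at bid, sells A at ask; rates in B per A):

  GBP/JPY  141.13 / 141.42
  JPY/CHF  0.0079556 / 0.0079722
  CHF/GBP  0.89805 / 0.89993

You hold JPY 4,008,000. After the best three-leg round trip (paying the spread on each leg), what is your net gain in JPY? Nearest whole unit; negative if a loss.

Best loop JPY → CHF → GBP → JPY:
JPY 4,008,000 × 0.0079556 (sell JPY at bid) = CHF 31,886.04
CHF 31,886.04 × 0.89805 (sell CHF at bid) = GBP 28,635.26
GBP 28,635.26 × 141.13 (sell GBP at bid) = JPY 4,041,295

Net profit: JPY 33,295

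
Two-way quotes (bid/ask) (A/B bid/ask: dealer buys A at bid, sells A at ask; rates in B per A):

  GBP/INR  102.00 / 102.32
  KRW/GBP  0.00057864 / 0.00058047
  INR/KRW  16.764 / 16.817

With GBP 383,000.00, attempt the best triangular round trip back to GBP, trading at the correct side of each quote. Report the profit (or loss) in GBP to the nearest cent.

Best loop GBP → KRW → INR → GBP:
GBP 383,000.00 ÷ 0.00058047 (buy KRW at ask) = KRW 659,810,154
KRW 659,810,154 ÷ 16.817 (buy INR at ask) = INR 39,234,712.13
INR 39,234,712.13 ÷ 102.32 (buy GBP at ask) = GBP 383,451.06

Net profit: GBP 451.06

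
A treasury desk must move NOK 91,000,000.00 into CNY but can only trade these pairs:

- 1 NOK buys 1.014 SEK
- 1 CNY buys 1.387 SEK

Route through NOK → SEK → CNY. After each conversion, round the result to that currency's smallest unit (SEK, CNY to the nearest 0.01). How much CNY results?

NOK 91,000,000.00 × 1.014 = SEK 92,274,000.00
SEK 92,274,000.00 ÷ 1.387 = CNY 66,527,757.75

CNY 66,527,757.75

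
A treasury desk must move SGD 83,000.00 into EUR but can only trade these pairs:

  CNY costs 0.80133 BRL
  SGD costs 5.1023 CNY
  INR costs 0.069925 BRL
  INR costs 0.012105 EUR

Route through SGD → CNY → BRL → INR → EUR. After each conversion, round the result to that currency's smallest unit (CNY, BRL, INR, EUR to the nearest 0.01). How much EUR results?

EUR 58,747.28

SGD 83,000.00 × 5.1023 = CNY 423,490.90
CNY 423,490.90 × 0.80133 = BRL 339,355.96
BRL 339,355.96 ÷ 0.069925 = INR 4,853,142.08
INR 4,853,142.08 × 0.012105 = EUR 58,747.28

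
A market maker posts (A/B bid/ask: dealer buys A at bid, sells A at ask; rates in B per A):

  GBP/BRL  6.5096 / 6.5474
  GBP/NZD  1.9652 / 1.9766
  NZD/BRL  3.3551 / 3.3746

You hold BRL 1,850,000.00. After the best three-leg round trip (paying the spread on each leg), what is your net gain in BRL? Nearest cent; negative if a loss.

Net profit: BRL 13,009.54

Best loop BRL → GBP → NZD → BRL:
BRL 1,850,000.00 ÷ 6.5474 (buy GBP at ask) = GBP 282,554.91
GBP 282,554.91 × 1.9652 (sell GBP at bid) = NZD 555,276.90
NZD 555,276.90 × 3.3551 (sell NZD at bid) = BRL 1,863,009.54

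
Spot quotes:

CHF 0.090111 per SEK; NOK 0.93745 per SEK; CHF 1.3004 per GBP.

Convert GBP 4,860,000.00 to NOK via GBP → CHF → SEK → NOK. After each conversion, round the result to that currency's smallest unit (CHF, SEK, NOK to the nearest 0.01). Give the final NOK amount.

NOK 65,748,149.53

GBP 4,860,000.00 × 1.3004 = CHF 6,319,944.00
CHF 6,319,944.00 ÷ 0.090111 = SEK 70,135,100.04
SEK 70,135,100.04 × 0.93745 = NOK 65,748,149.53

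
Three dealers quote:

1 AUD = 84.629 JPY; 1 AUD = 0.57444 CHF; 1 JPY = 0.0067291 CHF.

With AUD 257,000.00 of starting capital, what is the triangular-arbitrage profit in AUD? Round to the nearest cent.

Profitable loop is AUD → CHF → JPY → AUD:
AUD 257,000.00 × 0.57444 = CHF 147,631.08
CHF 147,631.08 ÷ 0.0067291 = JPY 21,939,201
JPY 21,939,201 ÷ 84.629 = AUD 259,239.76
Profit = AUD 259,239.76 − AUD 257,000.00

Profit: AUD 2,239.76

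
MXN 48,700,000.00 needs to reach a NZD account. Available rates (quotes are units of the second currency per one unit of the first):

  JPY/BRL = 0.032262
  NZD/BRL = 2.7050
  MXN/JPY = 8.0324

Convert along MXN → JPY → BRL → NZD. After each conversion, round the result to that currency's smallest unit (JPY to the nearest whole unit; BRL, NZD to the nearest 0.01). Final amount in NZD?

NZD 4,665,501.21

MXN 48,700,000.00 × 8.0324 = JPY 391,177,880
JPY 391,177,880 × 0.032262 = BRL 12,620,180.76
BRL 12,620,180.76 ÷ 2.7050 = NZD 4,665,501.21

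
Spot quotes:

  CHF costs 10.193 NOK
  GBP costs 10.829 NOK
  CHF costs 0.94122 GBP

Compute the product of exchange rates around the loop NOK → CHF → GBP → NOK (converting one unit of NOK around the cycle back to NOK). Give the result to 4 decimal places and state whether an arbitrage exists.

0.9999 (no arbitrage)

Around NOK → CHF → GBP → NOK: 1 ÷ 10.193 × 0.94122 × 10.829 = 0.999948
Product ≈ 1 (deviation 0.005%, within rounding noise).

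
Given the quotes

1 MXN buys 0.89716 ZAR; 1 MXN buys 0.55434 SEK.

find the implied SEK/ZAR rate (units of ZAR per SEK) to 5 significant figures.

1 SEK ÷ 0.55434 = 1.80395 MXN
1.80395 MXN × 0.89716 = 1.61843 ZAR

SEK/ZAR = 1.6184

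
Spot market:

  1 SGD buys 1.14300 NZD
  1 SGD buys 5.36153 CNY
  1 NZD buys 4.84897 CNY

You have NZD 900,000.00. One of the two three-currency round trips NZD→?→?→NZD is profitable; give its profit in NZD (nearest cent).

Profitable loop is NZD → CNY → SGD → NZD:
NZD 900,000.00 × 4.84897 = CNY 4,364,073.00
CNY 4,364,073.00 ÷ 5.36153 = SGD 813,960.38
SGD 813,960.38 × 1.14300 = NZD 930,356.72
Profit = NZD 930,356.72 − NZD 900,000.00

Profit: NZD 30,356.72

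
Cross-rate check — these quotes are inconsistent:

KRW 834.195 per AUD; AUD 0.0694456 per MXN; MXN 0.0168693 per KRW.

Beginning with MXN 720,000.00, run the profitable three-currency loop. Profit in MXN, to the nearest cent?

Profit: MXN 16,755.04

Profitable loop is MXN → KRW → AUD → MXN:
MXN 720,000.00 ÷ 0.0168693 = KRW 42,681,083
KRW 42,681,083 ÷ 834.195 = AUD 51,164.40
AUD 51,164.40 ÷ 0.0694456 = MXN 736,755.04
Profit = MXN 736,755.04 − MXN 720,000.00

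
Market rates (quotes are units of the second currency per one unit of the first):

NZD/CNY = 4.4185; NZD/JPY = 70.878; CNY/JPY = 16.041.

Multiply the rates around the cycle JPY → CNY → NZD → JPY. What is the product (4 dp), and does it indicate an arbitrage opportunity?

1.0000 (no arbitrage)

Around JPY → CNY → NZD → JPY: 1 ÷ 16.041 ÷ 4.4185 × 70.878 = 1.000012
Product ≈ 1 (deviation 0.001%, within rounding noise).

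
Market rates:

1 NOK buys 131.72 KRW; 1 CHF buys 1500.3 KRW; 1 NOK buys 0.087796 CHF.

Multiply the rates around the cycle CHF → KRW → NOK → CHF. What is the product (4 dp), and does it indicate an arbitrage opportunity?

Around CHF → KRW → NOK → CHF: 1 × 1500.3 ÷ 131.72 × 0.087796 = 1.000003
Product ≈ 1 (deviation 0.000%, within rounding noise).

1.0000 (no arbitrage)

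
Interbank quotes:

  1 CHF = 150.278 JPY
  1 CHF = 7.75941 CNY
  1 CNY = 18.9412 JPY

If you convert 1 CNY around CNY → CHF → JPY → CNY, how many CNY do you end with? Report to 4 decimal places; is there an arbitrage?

Around CNY → CHF → JPY → CNY: 1 ÷ 7.75941 × 150.278 ÷ 18.9412 = 1.022490
Product > 1; profitable direction is CNY → CHF → JPY → CNY.

1.0225 (arbitrage exists)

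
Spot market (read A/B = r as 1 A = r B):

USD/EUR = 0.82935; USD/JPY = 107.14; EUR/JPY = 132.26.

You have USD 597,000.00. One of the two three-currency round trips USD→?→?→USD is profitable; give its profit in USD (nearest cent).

Profit: USD 14,208.04

Profitable loop is USD → EUR → JPY → USD:
USD 597,000.00 × 0.82935 = EUR 495,121.95
EUR 495,121.95 × 132.26 = JPY 65,484,829
JPY 65,484,829 ÷ 107.14 = USD 611,208.04
Profit = USD 611,208.04 − USD 597,000.00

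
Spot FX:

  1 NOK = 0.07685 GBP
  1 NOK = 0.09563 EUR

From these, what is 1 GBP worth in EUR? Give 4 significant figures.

GBP/EUR = 1.244

1 GBP ÷ 0.07685 = 13.0124 NOK
13.0124 NOK × 0.09563 = 1.24437 EUR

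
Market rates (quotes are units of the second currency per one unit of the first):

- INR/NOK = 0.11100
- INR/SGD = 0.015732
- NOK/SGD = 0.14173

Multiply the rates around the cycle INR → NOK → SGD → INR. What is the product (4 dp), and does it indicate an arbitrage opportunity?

1.0000 (no arbitrage)

Around INR → NOK → SGD → INR: 1 × 0.11100 × 0.14173 ÷ 0.015732 = 1.000002
Product ≈ 1 (deviation 0.000%, within rounding noise).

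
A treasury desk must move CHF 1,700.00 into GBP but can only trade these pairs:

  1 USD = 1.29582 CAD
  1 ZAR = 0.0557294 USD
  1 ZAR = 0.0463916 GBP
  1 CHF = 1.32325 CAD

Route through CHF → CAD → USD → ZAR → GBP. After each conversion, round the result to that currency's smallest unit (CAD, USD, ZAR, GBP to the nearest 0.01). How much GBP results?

CHF 1,700.00 × 1.32325 = CAD 2,249.53
CAD 2,249.53 ÷ 1.29582 = USD 1,735.99
USD 1,735.99 ÷ 0.0557294 = ZAR 31,150.34
ZAR 31,150.34 × 0.0463916 = GBP 1,445.11

GBP 1,445.11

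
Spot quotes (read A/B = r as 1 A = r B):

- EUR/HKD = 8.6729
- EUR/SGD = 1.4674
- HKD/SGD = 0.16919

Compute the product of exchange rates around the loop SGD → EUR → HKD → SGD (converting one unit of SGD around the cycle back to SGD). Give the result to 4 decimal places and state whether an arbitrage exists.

Around SGD → EUR → HKD → SGD: 1 ÷ 1.4674 × 8.6729 × 0.16919 = 0.999978
Product ≈ 1 (deviation 0.002%, within rounding noise).

1.0000 (no arbitrage)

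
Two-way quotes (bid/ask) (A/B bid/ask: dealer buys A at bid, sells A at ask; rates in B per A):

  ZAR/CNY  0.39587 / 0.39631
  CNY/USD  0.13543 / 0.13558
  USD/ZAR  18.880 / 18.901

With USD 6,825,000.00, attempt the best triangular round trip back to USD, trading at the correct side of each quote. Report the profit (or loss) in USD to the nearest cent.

Net profit: USD 83,314.73

Best loop USD → ZAR → CNY → USD:
USD 6,825,000.00 × 18.880 (sell USD at bid) = ZAR 128,856,000.00
ZAR 128,856,000.00 × 0.39587 (sell ZAR at bid) = CNY 51,010,224.72
CNY 51,010,224.72 × 0.13543 (sell CNY at bid) = USD 6,908,314.73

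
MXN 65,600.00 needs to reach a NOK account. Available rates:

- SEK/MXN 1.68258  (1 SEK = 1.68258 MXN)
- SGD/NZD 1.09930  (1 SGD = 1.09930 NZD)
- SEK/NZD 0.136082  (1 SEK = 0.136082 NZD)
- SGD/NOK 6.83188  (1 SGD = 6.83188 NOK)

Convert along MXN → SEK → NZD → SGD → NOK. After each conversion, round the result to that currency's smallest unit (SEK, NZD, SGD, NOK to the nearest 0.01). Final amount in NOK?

NOK 32,972.57

MXN 65,600.00 ÷ 1.68258 = SEK 38,987.75
SEK 38,987.75 × 0.136082 = NZD 5,305.53
NZD 5,305.53 ÷ 1.09930 = SGD 4,826.28
SGD 4,826.28 × 6.83188 = NOK 32,972.57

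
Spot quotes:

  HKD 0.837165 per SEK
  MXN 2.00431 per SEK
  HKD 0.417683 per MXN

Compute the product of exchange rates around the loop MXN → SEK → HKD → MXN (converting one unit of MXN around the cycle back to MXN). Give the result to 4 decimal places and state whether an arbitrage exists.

Around MXN → SEK → HKD → MXN: 1 ÷ 2.00431 × 0.837165 ÷ 0.417683 = 0.999999
Product ≈ 1 (deviation 0.000%, within rounding noise).

1.0000 (no arbitrage)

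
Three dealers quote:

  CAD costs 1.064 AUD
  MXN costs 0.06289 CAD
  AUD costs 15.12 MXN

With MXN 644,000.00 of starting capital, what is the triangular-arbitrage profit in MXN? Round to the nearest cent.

Profit: MXN 7,569.70

Profitable loop is MXN → CAD → AUD → MXN:
MXN 644,000.00 × 0.06289 = CAD 40,501.16
CAD 40,501.16 × 1.064 = AUD 43,093.23
AUD 43,093.23 × 15.12 = MXN 651,569.70
Profit = MXN 651,569.70 − MXN 644,000.00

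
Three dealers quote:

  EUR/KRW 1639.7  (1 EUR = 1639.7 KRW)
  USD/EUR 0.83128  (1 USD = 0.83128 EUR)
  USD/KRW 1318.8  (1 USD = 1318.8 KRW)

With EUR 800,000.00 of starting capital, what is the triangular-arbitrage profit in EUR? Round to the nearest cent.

Profit: EUR 26,842.47

Profitable loop is EUR → KRW → USD → EUR:
EUR 800,000.00 × 1639.7 = KRW 1,311,760,000
KRW 1,311,760,000 ÷ 1318.8 = USD 994,661.81
USD 994,661.81 × 0.83128 = EUR 826,842.47
Profit = EUR 826,842.47 − EUR 800,000.00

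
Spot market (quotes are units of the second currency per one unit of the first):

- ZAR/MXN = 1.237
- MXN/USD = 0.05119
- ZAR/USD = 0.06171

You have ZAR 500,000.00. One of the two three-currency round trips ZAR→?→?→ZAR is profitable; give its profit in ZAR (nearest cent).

Profitable loop is ZAR → MXN → USD → ZAR:
ZAR 500,000.00 × 1.237 = MXN 618,500.00
MXN 618,500.00 × 0.05119 = USD 31,661.01
USD 31,661.01 ÷ 0.06171 = ZAR 513,061.34
Profit = ZAR 513,061.34 − ZAR 500,000.00

Profit: ZAR 13,061.34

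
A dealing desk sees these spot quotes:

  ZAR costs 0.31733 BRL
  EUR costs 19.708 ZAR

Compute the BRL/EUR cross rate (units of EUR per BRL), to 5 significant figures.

1 BRL ÷ 0.31733 = 3.15129 ZAR
3.15129 ZAR ÷ 19.708 = 0.159899 EUR

BRL/EUR = 0.15990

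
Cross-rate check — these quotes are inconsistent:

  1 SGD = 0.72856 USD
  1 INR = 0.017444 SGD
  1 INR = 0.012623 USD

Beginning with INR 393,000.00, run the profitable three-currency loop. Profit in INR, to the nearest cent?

Profitable loop is INR → SGD → USD → INR:
INR 393,000.00 × 0.017444 = SGD 6,855.49
SGD 6,855.49 × 0.72856 = USD 4,994.64
USD 4,994.64 ÷ 0.012623 = INR 395,677.51
Profit = INR 395,677.51 − INR 393,000.00

Profit: INR 2,677.51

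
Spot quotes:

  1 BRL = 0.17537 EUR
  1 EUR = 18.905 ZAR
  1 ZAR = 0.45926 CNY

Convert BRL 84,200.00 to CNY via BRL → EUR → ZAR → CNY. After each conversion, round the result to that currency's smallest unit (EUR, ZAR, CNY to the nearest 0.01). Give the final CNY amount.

BRL 84,200.00 × 0.17537 = EUR 14,766.15
EUR 14,766.15 × 18.905 = ZAR 279,154.07
ZAR 279,154.07 × 0.45926 = CNY 128,204.30

CNY 128,204.30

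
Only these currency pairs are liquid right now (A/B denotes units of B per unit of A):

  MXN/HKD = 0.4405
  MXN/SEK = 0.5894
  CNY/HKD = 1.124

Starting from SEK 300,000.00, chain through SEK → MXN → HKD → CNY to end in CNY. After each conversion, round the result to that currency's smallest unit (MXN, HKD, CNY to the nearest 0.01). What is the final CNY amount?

SEK 300,000.00 ÷ 0.5894 = MXN 508,992.20
MXN 508,992.20 × 0.4405 = HKD 224,211.06
HKD 224,211.06 ÷ 1.124 = CNY 199,476.03

CNY 199,476.03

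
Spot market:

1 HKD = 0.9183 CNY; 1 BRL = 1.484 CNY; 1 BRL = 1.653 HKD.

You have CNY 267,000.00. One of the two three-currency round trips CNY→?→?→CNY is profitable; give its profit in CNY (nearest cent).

Profit: CNY 6,108.24

Profitable loop is CNY → BRL → HKD → CNY:
CNY 267,000.00 ÷ 1.484 = BRL 179,919.14
BRL 179,919.14 × 1.653 = HKD 297,406.33
HKD 297,406.33 × 0.9183 = CNY 273,108.24
Profit = CNY 273,108.24 − CNY 267,000.00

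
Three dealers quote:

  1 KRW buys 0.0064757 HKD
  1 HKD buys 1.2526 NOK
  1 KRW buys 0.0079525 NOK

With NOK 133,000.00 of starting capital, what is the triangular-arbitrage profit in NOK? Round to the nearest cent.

Profitable loop is NOK → KRW → HKD → NOK:
NOK 133,000.00 ÷ 0.0079525 = KRW 16,724,301
KRW 16,724,301 × 0.0064757 = HKD 108,301.55
HKD 108,301.55 × 1.2526 = NOK 135,658.53
Profit = NOK 135,658.53 − NOK 133,000.00

Profit: NOK 2,658.53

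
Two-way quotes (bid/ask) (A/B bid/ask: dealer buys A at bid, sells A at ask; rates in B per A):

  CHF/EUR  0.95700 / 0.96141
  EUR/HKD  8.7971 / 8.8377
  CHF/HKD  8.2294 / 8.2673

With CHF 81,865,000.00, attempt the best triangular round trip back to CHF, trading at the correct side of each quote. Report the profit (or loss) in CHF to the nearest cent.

Net profit: CHF 1,500,437.82

Best loop CHF → EUR → HKD → CHF:
CHF 81,865,000.00 × 0.95700 (sell CHF at bid) = EUR 78,344,805.00
EUR 78,344,805.00 × 8.7971 (sell EUR at bid) = HKD 689,207,084.07
HKD 689,207,084.07 ÷ 8.2673 (buy CHF at ask) = CHF 83,365,437.82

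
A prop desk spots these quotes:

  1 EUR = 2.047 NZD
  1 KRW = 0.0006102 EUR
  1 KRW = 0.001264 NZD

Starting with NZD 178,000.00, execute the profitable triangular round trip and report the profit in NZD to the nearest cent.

Profit: NZD 2,126.26

Profitable loop is NZD → EUR → KRW → NZD:
NZD 178,000.00 ÷ 2.047 = EUR 86,956.52
EUR 86,956.52 ÷ 0.0006102 = KRW 142,504,952
KRW 142,504,952 × 0.001264 = NZD 180,126.26
Profit = NZD 180,126.26 − NZD 178,000.00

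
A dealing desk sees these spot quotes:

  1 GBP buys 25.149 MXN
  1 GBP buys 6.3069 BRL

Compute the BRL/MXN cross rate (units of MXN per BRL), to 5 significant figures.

BRL/MXN = 3.9875

1 BRL ÷ 6.3069 = 0.158557 GBP
0.158557 GBP × 25.149 = 3.98754 MXN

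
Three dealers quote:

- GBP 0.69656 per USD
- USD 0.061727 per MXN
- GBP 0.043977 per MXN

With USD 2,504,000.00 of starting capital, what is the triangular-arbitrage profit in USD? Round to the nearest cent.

Profit: USD 57,098.15

Profitable loop is USD → MXN → GBP → USD:
USD 2,504,000.00 ÷ 0.061727 = MXN 40,565,716.79
MXN 40,565,716.79 × 0.043977 = GBP 1,783,958.53
GBP 1,783,958.53 ÷ 0.69656 = USD 2,561,098.15
Profit = USD 2,561,098.15 − USD 2,504,000.00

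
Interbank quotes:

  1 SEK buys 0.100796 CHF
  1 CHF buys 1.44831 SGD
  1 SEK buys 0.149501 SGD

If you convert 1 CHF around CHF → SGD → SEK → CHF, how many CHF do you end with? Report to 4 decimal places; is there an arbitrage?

Around CHF → SGD → SEK → CHF: 1 × 1.44831 ÷ 0.149501 × 0.100796 = 0.976474
Product < 1; profitable direction is CHF → SEK → SGD → CHF.

0.9765 (arbitrage exists)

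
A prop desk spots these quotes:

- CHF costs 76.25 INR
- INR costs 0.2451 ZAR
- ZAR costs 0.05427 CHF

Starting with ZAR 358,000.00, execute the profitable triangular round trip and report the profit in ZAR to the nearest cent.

Profitable loop is ZAR → CHF → INR → ZAR:
ZAR 358,000.00 × 0.05427 = CHF 19,428.66
CHF 19,428.66 × 76.25 = INR 1,481,435.32
INR 1,481,435.32 × 0.2451 = ZAR 363,099.80
Profit = ZAR 363,099.80 − ZAR 358,000.00

Profit: ZAR 5,099.80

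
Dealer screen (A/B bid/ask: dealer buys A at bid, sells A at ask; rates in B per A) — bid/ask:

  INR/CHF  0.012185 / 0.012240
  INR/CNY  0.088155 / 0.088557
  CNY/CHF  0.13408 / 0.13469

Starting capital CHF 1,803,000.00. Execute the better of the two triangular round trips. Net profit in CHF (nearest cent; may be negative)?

Best loop CHF → CNY → INR → CHF:
CHF 1,803,000.00 ÷ 0.13469 (buy CNY at ask) = CNY 13,386,294.45
CNY 13,386,294.45 ÷ 0.088557 (buy INR at ask) = INR 151,160,207.03
INR 151,160,207.03 × 0.012185 (sell INR at bid) = CHF 1,841,887.12

Net profit: CHF 38,887.12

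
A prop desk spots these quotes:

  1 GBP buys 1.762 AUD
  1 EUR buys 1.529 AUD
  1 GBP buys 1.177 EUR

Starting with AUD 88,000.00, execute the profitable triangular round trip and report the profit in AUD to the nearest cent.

Profit: AUD 1,879.51

Profitable loop is AUD → GBP → EUR → AUD:
AUD 88,000.00 ÷ 1.762 = GBP 49,943.25
GBP 49,943.25 × 1.177 = EUR 58,783.20
EUR 58,783.20 × 1.529 = AUD 89,879.51
Profit = AUD 89,879.51 − AUD 88,000.00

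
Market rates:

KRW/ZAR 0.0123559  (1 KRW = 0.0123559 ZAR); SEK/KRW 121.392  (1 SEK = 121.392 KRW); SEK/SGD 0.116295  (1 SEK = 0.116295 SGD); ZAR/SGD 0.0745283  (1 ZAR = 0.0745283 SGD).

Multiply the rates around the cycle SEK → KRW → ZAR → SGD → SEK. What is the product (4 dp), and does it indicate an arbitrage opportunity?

Around SEK → KRW → ZAR → SGD → SEK: 1 × 121.392 × 0.0123559 × 0.0745283 ÷ 0.116295 = 0.961224
Product < 1; profitable direction is SEK → SGD → ZAR → KRW → SEK.

0.9612 (arbitrage exists)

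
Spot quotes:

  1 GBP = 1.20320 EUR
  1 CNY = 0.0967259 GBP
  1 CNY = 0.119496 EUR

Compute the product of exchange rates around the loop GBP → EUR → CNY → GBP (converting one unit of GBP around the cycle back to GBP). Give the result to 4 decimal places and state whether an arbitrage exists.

0.9739 (arbitrage exists)

Around GBP → EUR → CNY → GBP: 1 × 1.20320 ÷ 0.119496 × 0.0967259 = 0.973929
Product < 1; profitable direction is GBP → CNY → EUR → GBP.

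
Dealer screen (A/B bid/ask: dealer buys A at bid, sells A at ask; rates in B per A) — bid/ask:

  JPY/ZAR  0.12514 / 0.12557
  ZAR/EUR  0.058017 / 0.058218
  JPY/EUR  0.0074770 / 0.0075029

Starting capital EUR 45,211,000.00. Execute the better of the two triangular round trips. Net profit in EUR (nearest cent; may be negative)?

Net profit: EUR 1,030,117.15

Best loop EUR → ZAR → JPY → EUR:
EUR 45,211,000.00 ÷ 0.058218 (buy ZAR at ask) = ZAR 776,581,126.11
ZAR 776,581,126.11 ÷ 0.12557 (buy JPY at ask) = JPY 6,184,447,926
JPY 6,184,447,926 × 0.0074770 (sell JPY at bid) = EUR 46,241,117.15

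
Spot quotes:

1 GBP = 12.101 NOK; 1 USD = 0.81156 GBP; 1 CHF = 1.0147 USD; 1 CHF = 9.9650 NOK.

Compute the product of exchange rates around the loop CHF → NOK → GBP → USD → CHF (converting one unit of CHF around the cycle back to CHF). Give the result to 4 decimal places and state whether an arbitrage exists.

1.0000 (no arbitrage)

Around CHF → NOK → GBP → USD → CHF: 1 × 9.9650 ÷ 12.101 ÷ 0.81156 ÷ 1.0147 = 0.999995
Product ≈ 1 (deviation 0.001%, within rounding noise).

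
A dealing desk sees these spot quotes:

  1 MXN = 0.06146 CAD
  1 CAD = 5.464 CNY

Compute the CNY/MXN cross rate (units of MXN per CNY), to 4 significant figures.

CNY/MXN = 2.978

1 CNY ÷ 5.464 = 0.183016 CAD
0.183016 CAD ÷ 0.06146 = 2.97781 MXN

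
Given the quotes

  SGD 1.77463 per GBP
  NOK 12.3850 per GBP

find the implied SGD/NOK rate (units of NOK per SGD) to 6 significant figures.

SGD/NOK = 6.97892

1 SGD ÷ 1.77463 = 0.563498 GBP
0.563498 GBP × 12.3850 = 6.97892 NOK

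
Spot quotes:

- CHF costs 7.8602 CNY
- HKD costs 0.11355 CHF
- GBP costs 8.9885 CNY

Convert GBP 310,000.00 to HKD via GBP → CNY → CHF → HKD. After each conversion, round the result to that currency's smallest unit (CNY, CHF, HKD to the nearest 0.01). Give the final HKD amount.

HKD 3,121,966.09

GBP 310,000.00 × 8.9885 = CNY 2,786,435.00
CNY 2,786,435.00 ÷ 7.8602 = CHF 354,499.25
CHF 354,499.25 ÷ 0.11355 = HKD 3,121,966.09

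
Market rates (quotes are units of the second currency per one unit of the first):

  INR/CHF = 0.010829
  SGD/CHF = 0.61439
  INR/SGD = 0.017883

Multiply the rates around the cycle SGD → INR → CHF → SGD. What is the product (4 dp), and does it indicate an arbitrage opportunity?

0.9856 (arbitrage exists)

Around SGD → INR → CHF → SGD: 1 ÷ 0.017883 × 0.010829 ÷ 0.61439 = 0.985607
Product < 1; profitable direction is SGD → CHF → INR → SGD.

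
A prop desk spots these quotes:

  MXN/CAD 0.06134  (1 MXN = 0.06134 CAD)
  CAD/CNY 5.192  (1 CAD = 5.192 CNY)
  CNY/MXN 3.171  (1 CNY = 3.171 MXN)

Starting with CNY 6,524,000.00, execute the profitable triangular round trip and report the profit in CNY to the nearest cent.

Profit: CNY 64,531.85

Profitable loop is CNY → MXN → CAD → CNY:
CNY 6,524,000.00 × 3.171 = MXN 20,687,604.00
MXN 20,687,604.00 × 0.06134 = CAD 1,268,977.63
CAD 1,268,977.63 × 5.192 = CNY 6,588,531.85
Profit = CNY 6,588,531.85 − CNY 6,524,000.00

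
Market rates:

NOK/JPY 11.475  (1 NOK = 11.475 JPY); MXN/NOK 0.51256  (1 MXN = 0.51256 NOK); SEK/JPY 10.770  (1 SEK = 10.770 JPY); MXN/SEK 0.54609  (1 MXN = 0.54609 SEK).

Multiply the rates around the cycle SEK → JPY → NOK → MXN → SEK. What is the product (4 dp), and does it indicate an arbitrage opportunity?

Around SEK → JPY → NOK → MXN → SEK: 1 × 10.770 ÷ 11.475 ÷ 0.51256 × 0.54609 = 0.999960
Product ≈ 1 (deviation 0.004%, within rounding noise).

1.0000 (no arbitrage)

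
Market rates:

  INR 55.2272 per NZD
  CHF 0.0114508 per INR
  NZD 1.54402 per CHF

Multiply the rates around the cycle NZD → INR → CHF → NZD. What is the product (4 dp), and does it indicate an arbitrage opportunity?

Around NZD → INR → CHF → NZD: 1 × 55.2272 × 0.0114508 × 1.54402 = 0.976431
Product < 1; profitable direction is NZD → CHF → INR → NZD.

0.9764 (arbitrage exists)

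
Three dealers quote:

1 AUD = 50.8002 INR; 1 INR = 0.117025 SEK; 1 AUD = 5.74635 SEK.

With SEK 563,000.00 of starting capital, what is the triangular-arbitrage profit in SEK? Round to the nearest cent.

Profitable loop is SEK → AUD → INR → SEK:
SEK 563,000.00 ÷ 5.74635 = AUD 97,975.24
AUD 97,975.24 × 50.8002 = INR 4,977,161.61
INR 4,977,161.61 × 0.117025 = SEK 582,452.34
Profit = SEK 582,452.34 − SEK 563,000.00

Profit: SEK 19,452.34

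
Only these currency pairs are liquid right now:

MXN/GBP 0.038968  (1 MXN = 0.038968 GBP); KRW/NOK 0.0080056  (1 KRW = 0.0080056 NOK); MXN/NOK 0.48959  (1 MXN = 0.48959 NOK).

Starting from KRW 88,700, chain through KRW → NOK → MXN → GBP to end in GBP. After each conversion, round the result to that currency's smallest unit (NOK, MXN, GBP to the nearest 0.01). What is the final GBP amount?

GBP 56.52

KRW 88,700 × 0.0080056 = NOK 710.10
NOK 710.10 ÷ 0.48959 = MXN 1,450.40
MXN 1,450.40 × 0.038968 = GBP 56.52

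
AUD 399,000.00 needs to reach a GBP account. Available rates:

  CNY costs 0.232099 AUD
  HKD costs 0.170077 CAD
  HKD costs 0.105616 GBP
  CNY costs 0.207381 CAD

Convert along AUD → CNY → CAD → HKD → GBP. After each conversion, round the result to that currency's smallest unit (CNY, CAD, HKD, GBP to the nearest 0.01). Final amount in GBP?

GBP 221,387.31

AUD 399,000.00 ÷ 0.232099 = CNY 1,719,094.01
CNY 1,719,094.01 × 0.207381 = CAD 356,507.43
CAD 356,507.43 ÷ 0.170077 = HKD 2,096,153.10
HKD 2,096,153.10 × 0.105616 = GBP 221,387.31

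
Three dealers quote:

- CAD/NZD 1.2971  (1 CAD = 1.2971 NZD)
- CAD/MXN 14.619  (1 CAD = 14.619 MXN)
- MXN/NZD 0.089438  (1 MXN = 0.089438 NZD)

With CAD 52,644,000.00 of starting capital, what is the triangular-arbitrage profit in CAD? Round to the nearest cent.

Profit: CAD 421,855.03

Profitable loop is CAD → MXN → NZD → CAD:
CAD 52,644,000.00 × 14.619 = MXN 769,602,636.00
MXN 769,602,636.00 × 0.089438 = NZD 68,831,720.56
NZD 68,831,720.56 ÷ 1.2971 = CAD 53,065,855.03
Profit = CAD 53,065,855.03 − CAD 52,644,000.00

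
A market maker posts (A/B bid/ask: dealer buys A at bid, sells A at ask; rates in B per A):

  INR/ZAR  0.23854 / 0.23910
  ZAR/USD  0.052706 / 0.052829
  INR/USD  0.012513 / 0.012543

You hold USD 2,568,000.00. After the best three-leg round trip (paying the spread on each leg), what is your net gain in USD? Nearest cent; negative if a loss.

Net profit: USD 6,037.50

Best loop USD → INR → ZAR → USD:
USD 2,568,000.00 ÷ 0.012543 (buy INR at ask) = INR 204,735,709.16
INR 204,735,709.16 × 0.23854 (sell INR at bid) = ZAR 48,837,656.06
ZAR 48,837,656.06 × 0.052706 (sell ZAR at bid) = USD 2,574,037.50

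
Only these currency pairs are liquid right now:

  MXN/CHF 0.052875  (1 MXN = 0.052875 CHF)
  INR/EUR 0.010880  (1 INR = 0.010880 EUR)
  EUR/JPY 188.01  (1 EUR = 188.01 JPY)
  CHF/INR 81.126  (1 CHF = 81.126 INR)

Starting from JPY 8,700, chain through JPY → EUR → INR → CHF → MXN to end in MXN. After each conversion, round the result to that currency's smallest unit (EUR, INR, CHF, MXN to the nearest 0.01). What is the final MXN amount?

JPY 8,700 ÷ 188.01 = EUR 46.27
EUR 46.27 ÷ 0.010880 = INR 4,252.76
INR 4,252.76 ÷ 81.126 = CHF 52.42
CHF 52.42 ÷ 0.052875 = MXN 991.39

MXN 991.39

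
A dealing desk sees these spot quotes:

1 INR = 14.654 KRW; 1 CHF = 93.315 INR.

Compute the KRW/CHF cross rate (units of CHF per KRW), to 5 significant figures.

KRW/CHF = 0.00073129

1 KRW ÷ 14.654 = 0.0682408 INR
0.0682408 INR ÷ 93.315 = 0.000731295 CHF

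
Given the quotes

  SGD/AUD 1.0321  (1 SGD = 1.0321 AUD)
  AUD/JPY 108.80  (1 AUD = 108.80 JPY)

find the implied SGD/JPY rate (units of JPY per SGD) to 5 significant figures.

SGD/JPY = 112.29

1 SGD × 1.0321 = 1.0321 AUD
1.0321 AUD × 108.80 = 112.292 JPY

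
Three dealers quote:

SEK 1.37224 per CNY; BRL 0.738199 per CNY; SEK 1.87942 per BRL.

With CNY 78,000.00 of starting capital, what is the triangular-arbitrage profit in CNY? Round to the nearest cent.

Profitable loop is CNY → BRL → SEK → CNY:
CNY 78,000.00 × 0.738199 = BRL 57,579.52
BRL 57,579.52 × 1.87942 = SEK 108,216.11
SEK 108,216.11 ÷ 1.37224 = CNY 78,860.92
Profit = CNY 78,860.92 − CNY 78,000.00

Profit: CNY 860.92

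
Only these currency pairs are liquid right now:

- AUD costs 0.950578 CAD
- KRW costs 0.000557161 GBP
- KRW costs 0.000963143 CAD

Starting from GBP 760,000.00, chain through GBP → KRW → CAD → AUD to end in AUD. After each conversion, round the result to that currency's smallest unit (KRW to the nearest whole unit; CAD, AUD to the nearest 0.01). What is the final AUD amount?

GBP 760,000.00 ÷ 0.000557161 = KRW 1,364,058,145
KRW 1,364,058,145 × 0.000963143 = CAD 1,313,783.05
CAD 1,313,783.05 ÷ 0.950578 = AUD 1,382,088.63

AUD 1,382,088.63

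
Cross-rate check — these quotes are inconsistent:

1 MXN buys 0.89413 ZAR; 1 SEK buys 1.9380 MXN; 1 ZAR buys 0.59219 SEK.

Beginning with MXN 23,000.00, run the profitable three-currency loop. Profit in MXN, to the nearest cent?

Profitable loop is MXN → ZAR → SEK → MXN:
MXN 23,000.00 × 0.89413 = ZAR 20,564.99
ZAR 20,564.99 × 0.59219 = SEK 12,178.38
SEK 12,178.38 × 1.9380 = MXN 23,601.70
Profit = MXN 23,601.70 − MXN 23,000.00

Profit: MXN 601.70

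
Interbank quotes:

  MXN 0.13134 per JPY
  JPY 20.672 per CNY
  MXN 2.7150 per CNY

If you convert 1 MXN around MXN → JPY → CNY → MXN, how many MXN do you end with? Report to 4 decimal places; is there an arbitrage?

1.0000 (no arbitrage)

Around MXN → JPY → CNY → MXN: 1 ÷ 0.13134 ÷ 20.672 × 2.7150 = 0.999978
Product ≈ 1 (deviation 0.002%, within rounding noise).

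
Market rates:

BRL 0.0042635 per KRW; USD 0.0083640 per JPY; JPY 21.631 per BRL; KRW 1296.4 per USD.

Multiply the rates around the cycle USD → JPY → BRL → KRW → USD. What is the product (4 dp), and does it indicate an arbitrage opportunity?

1.0000 (no arbitrage)

Around USD → JPY → BRL → KRW → USD: 1 ÷ 0.0083640 ÷ 21.631 ÷ 0.0042635 ÷ 1296.4 = 1.000009
Product ≈ 1 (deviation 0.001%, within rounding noise).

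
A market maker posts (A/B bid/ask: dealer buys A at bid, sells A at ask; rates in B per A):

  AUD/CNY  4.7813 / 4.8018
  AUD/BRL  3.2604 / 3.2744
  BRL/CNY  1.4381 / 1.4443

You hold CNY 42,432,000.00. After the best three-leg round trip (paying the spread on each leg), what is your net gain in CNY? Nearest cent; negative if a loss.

Best loop CNY → BRL → AUD → CNY:
CNY 42,432,000.00 ÷ 1.4443 (buy BRL at ask) = BRL 29,378,937.89
BRL 29,378,937.89 ÷ 3.2744 (buy AUD at ask) = AUD 8,972,311.84
AUD 8,972,311.84 × 4.7813 (sell AUD at bid) = CNY 42,899,314.61

Net profit: CNY 467,314.61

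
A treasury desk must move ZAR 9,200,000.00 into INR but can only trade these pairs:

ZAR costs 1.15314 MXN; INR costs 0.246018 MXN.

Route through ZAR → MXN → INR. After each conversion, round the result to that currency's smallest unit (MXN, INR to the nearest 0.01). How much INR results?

ZAR 9,200,000.00 × 1.15314 = MXN 10,608,888.00
MXN 10,608,888.00 ÷ 0.246018 = INR 43,122,405.68

INR 43,122,405.68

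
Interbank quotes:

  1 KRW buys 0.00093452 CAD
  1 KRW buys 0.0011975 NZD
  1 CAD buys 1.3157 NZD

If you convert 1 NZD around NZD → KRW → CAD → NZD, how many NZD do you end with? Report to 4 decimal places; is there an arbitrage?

1.0268 (arbitrage exists)

Around NZD → KRW → CAD → NZD: 1 ÷ 0.0011975 × 0.00093452 × 1.3157 = 1.026762
Product > 1; profitable direction is NZD → KRW → CAD → NZD.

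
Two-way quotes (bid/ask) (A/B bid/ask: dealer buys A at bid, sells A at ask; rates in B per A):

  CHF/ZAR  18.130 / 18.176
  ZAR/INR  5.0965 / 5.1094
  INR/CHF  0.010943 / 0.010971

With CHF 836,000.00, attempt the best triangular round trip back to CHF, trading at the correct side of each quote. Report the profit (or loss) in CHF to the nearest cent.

Best loop CHF → ZAR → INR → CHF:
CHF 836,000.00 × 18.130 (sell CHF at bid) = ZAR 15,156,680.00
ZAR 15,156,680.00 × 5.0965 (sell ZAR at bid) = INR 77,246,019.62
INR 77,246,019.62 × 0.010943 (sell INR at bid) = CHF 845,303.19

Net profit: CHF 9,303.19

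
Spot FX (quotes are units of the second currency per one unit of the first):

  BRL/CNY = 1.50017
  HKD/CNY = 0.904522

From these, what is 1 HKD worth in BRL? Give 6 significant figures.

HKD/BRL = 0.602946

1 HKD × 0.904522 = 0.904522 CNY
0.904522 CNY ÷ 1.50017 = 0.602946 BRL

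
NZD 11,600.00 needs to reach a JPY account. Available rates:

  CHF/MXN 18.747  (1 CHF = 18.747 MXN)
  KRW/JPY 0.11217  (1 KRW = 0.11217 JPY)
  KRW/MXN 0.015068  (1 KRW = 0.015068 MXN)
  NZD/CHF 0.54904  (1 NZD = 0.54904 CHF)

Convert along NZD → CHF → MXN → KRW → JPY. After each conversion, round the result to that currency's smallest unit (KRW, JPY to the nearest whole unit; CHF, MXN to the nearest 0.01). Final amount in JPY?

JPY 888,822

NZD 11,600.00 × 0.54904 = CHF 6,368.86
CHF 6,368.86 × 18.747 = MXN 119,397.02
MXN 119,397.02 ÷ 0.015068 = KRW 7,923,880
KRW 7,923,880 × 0.11217 = JPY 888,822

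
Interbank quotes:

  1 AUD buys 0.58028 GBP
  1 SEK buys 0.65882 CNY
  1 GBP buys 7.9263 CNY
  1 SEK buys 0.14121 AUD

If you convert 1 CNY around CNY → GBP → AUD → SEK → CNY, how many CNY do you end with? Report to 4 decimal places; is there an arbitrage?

Around CNY → GBP → AUD → SEK → CNY: 1 ÷ 7.9263 ÷ 0.58028 ÷ 0.14121 × 0.65882 = 1.014363
Product > 1; profitable direction is CNY → GBP → AUD → SEK → CNY.

1.0144 (arbitrage exists)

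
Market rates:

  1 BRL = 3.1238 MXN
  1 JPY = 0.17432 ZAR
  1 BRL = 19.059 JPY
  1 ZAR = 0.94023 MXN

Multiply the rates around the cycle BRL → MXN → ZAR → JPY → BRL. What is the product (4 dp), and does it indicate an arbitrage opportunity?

Around BRL → MXN → ZAR → JPY → BRL: 1 × 3.1238 ÷ 0.94023 ÷ 0.17432 ÷ 19.059 = 1.000004
Product ≈ 1 (deviation 0.000%, within rounding noise).

1.0000 (no arbitrage)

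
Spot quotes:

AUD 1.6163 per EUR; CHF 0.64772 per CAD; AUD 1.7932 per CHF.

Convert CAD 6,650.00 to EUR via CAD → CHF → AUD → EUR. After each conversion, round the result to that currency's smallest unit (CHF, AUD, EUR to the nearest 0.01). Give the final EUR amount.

EUR 4,778.77

CAD 6,650.00 × 0.64772 = CHF 4,307.34
CHF 4,307.34 × 1.7932 = AUD 7,723.92
AUD 7,723.92 ÷ 1.6163 = EUR 4,778.77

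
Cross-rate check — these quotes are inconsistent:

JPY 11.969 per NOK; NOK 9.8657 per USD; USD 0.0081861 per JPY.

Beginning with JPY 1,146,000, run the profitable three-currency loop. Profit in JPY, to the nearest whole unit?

Profitable loop is JPY → NOK → USD → JPY:
JPY 1,146,000 ÷ 11.969 = NOK 95,747.35
NOK 95,747.35 ÷ 9.8657 = USD 9,705.07
USD 9,705.07 ÷ 0.0081861 = JPY 1,185,555
Profit = JPY 1,185,555 − JPY 1,146,000

Profit: JPY 39,555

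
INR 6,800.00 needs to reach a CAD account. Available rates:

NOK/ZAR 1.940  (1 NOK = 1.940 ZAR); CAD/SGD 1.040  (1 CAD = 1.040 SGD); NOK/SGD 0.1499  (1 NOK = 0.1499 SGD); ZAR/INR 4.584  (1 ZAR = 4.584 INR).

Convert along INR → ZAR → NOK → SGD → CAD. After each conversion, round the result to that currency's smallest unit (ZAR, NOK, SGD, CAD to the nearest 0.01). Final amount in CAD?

INR 6,800.00 ÷ 4.584 = ZAR 1,483.42
ZAR 1,483.42 ÷ 1.940 = NOK 764.65
NOK 764.65 × 0.1499 = SGD 114.62
SGD 114.62 ÷ 1.040 = CAD 110.21

CAD 110.21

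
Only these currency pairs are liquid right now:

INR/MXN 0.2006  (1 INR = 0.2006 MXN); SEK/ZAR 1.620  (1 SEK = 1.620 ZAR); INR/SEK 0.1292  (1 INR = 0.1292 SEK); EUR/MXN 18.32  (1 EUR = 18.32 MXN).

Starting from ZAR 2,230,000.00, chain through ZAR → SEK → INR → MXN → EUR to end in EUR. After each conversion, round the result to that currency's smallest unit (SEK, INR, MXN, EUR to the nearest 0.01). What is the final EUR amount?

EUR 116,662.91

ZAR 2,230,000.00 ÷ 1.620 = SEK 1,376,543.21
SEK 1,376,543.21 ÷ 0.1292 = INR 10,654,359.21
INR 10,654,359.21 × 0.2006 = MXN 2,137,264.46
MXN 2,137,264.46 ÷ 18.32 = EUR 116,662.91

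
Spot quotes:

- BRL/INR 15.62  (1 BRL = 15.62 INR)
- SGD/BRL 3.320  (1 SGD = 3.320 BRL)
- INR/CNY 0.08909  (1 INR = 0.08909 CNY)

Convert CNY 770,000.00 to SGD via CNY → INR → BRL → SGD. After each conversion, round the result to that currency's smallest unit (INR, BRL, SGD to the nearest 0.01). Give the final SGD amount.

CNY 770,000.00 ÷ 0.08909 = INR 8,642,945.34
INR 8,642,945.34 ÷ 15.62 = BRL 553,325.57
BRL 553,325.57 ÷ 3.320 = SGD 166,664.33

SGD 166,664.33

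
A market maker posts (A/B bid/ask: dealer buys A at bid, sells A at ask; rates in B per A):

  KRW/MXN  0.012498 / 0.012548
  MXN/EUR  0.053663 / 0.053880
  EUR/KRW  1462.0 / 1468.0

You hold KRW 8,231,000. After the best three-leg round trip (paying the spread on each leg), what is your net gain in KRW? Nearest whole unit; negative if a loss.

Net profit: KRW 62,244

Best loop KRW → EUR → MXN → KRW:
KRW 8,231,000 ÷ 1468.0 (buy EUR at ask) = EUR 5,606.95
EUR 5,606.95 ÷ 0.053880 (buy MXN at ask) = MXN 104,063.63
MXN 104,063.63 ÷ 0.012548 (buy KRW at ask) = KRW 8,293,244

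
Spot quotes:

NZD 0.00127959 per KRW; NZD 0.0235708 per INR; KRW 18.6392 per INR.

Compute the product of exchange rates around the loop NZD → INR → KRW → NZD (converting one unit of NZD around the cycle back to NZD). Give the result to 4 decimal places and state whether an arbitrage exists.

1.0119 (arbitrage exists)

Around NZD → INR → KRW → NZD: 1 ÷ 0.0235708 × 18.6392 × 0.00127959 = 1.011868
Product > 1; profitable direction is NZD → INR → KRW → NZD.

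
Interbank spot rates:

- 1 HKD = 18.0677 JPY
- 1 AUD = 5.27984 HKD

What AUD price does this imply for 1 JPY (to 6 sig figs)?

JPY/AUD = 0.0104828

1 JPY ÷ 18.0677 = 0.0553474 HKD
0.0553474 HKD ÷ 5.27984 = 0.0104828 AUD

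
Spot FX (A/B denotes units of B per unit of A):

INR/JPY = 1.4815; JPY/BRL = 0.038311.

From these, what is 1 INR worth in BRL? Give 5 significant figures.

1 INR × 1.4815 = 1.4815 JPY
1.4815 JPY × 0.038311 = 0.0567577 BRL

INR/BRL = 0.056758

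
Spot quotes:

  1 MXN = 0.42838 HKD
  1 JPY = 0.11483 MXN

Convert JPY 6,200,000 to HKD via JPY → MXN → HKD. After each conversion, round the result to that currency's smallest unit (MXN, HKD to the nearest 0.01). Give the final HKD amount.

JPY 6,200,000 × 0.11483 = MXN 711,946.00
MXN 711,946.00 × 0.42838 = HKD 304,983.43

HKD 304,983.43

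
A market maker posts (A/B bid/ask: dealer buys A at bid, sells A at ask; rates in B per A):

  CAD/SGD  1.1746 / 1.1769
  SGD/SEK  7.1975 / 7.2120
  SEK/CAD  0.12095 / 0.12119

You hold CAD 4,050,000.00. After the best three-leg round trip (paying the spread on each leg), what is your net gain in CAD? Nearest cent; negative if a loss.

Net profit: CAD 91,260.65

Best loop CAD → SGD → SEK → CAD:
CAD 4,050,000.00 × 1.1746 (sell CAD at bid) = SGD 4,757,130.00
SGD 4,757,130.00 × 7.1975 (sell SGD at bid) = SEK 34,239,443.17
SEK 34,239,443.17 × 0.12095 (sell SEK at bid) = CAD 4,141,260.65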